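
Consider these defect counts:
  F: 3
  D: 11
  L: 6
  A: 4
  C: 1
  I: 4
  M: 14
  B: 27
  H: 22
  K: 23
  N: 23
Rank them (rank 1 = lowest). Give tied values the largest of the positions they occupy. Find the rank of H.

8

Sorted (ascending): 1, 3, 4, 4, 6, 11, 14, 22, 23, 23, 27
The 2 values of 4 occupy positions 3–4 → each gets rank 4.
The 2 values of 23 occupy positions 9–10 → each gets rank 10.
H has value 22 → rank 8.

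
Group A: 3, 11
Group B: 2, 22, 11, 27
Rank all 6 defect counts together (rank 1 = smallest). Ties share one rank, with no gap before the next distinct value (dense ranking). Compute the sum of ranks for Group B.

13

Sorted (ascending): 2, 3, 11, 11, 22, 27
The 2 values of 11 share dense rank 3.
Remaining distinct values take the next consecutive integers.
Group B values → pooled ranks: 2→1, 22→4, 11→3, 27→5
Rank sum = 1 + 4 + 3 + 5 = 13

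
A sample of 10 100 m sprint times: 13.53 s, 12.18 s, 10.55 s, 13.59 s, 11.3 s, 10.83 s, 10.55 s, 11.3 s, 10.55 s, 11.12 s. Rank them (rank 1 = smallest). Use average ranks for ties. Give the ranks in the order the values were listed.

Sorted (ascending): 10.55, 10.55, 10.55, 10.83, 11.12, 11.3, 11.3, 12.18, 13.53, 13.59
The 3 values of 10.55 occupy positions 1–3 → average rank 2.
The 2 values of 11.3 occupy positions 6–7 → average rank (6+7)/2 = 6.5.

9, 8, 2, 10, 6.5, 4, 2, 6.5, 2, 5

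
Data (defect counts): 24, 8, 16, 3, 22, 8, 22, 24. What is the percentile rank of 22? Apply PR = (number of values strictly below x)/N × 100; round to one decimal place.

50.0

N = 8.
Strictly below 22: 4. Equal to 22: 2.
PR = 4/8 × 100 = 50.0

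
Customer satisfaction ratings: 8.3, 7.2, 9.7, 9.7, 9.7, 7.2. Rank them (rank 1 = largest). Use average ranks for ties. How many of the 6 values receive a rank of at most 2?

Sorted (descending): 9.7, 9.7, 9.7, 8.3, 7.2, 7.2
The 3 values of 9.7 occupy positions 1–3 → average rank 2.
The 2 values of 7.2 occupy positions 5–6 → average rank (5+6)/2 = 5.5.
Ranks ≤ 2: {2, 2, 2} → 3 values.

3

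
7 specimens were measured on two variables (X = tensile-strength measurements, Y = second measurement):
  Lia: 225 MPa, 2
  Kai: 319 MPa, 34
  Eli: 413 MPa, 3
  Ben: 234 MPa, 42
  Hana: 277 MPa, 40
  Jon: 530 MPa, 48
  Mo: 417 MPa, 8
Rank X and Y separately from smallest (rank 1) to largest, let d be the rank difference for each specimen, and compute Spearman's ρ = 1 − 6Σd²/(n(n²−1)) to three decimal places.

0.321

Ranks of variable 1: 1, 4, 5, 2, 3, 7, 6
Ranks of variable 2: 1, 4, 2, 6, 5, 7, 3
d = r₁ − r₂: 0, 0, 3, -4, -2, 0, 3
d²: 0, 0, 9, 16, 4, 0, 9; Σd² = 38
ρ = 1 − 6·38/(7·48) = 1 − 228/336 = 0.321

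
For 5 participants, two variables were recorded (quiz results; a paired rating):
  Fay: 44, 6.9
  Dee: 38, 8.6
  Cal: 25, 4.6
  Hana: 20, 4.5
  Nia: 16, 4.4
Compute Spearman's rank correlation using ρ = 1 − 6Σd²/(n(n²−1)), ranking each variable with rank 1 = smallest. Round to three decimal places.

Ranks of variable 1: 5, 4, 3, 2, 1
Ranks of variable 2: 4, 5, 3, 2, 1
d = r₁ − r₂: 1, -1, 0, 0, 0
d²: 1, 1, 0, 0, 0; Σd² = 2
ρ = 1 − 6·2/(5·24) = 1 − 12/120 = 0.900

0.900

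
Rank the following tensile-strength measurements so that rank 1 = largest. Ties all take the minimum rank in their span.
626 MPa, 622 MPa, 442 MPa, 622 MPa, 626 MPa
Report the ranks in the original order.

Sorted (descending): 626, 626, 622, 622, 442
The 2 values of 626 occupy positions 1–2 → each gets rank 1.
The 2 values of 622 occupy positions 3–4 → each gets rank 3.

1, 3, 5, 3, 1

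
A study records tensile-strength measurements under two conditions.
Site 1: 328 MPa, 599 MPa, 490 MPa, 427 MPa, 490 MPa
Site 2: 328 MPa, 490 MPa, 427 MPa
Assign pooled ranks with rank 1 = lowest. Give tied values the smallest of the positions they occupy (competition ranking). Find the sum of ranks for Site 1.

Sorted (ascending): 328, 328, 427, 427, 490, 490, 490, 599
The 2 values of 328 occupy positions 1–2 → each gets rank 1.
The 2 values of 427 occupy positions 3–4 → each gets rank 3.
The 3 values of 490 occupy positions 5–7 → each gets rank 5.
Site 1 values → pooled ranks: 328→1, 599→8, 490→5, 427→3, 490→5
Rank sum = 1 + 8 + 5 + 3 + 5 = 22

22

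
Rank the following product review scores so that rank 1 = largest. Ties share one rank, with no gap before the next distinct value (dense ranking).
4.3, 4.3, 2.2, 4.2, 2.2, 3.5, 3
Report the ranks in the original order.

1, 1, 5, 2, 5, 3, 4

Sorted (descending): 4.3, 4.3, 4.2, 3.5, 3, 2.2, 2.2
The 2 values of 4.3 share dense rank 1.
The 2 values of 2.2 share dense rank 5.
Remaining distinct values take the next consecutive integers.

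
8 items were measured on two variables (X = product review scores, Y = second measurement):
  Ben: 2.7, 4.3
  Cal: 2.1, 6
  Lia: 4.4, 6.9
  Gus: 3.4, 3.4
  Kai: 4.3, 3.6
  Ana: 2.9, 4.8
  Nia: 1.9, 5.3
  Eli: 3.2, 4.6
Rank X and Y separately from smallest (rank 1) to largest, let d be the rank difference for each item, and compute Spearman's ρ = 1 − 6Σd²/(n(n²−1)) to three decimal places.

-0.214

Ranks of variable 1: 3, 2, 8, 6, 7, 4, 1, 5
Ranks of variable 2: 3, 7, 8, 1, 2, 5, 6, 4
d = r₁ − r₂: 0, -5, 0, 5, 5, -1, -5, 1
d²: 0, 25, 0, 25, 25, 1, 25, 1; Σd² = 102
ρ = 1 − 6·102/(8·63) = 1 − 612/504 = -0.214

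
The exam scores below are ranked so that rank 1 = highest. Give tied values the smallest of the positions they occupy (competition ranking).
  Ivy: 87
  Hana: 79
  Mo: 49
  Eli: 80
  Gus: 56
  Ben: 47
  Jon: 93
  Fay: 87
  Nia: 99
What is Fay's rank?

3

Sorted (descending): 99, 93, 87, 87, 80, 79, 56, 49, 47
The 2 values of 87 occupy positions 3–4 → each gets rank 3.
Fay has value 87 → rank 3.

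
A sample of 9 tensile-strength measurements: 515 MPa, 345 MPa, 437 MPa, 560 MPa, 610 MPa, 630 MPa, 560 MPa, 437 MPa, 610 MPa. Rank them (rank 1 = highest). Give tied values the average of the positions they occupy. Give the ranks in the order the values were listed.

Sorted (descending): 630, 610, 610, 560, 560, 515, 437, 437, 345
The 2 values of 610 occupy positions 2–3 → average rank (2+3)/2 = 2.5.
The 2 values of 560 occupy positions 4–5 → average rank (4+5)/2 = 4.5.
The 2 values of 437 occupy positions 7–8 → average rank (7+8)/2 = 7.5.

6, 9, 7.5, 4.5, 2.5, 1, 4.5, 7.5, 2.5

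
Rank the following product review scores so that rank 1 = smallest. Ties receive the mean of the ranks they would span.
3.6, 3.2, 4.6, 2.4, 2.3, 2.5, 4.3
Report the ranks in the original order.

5, 4, 7, 2, 1, 3, 6

Sorted (ascending): 2.3, 2.4, 2.5, 3.2, 3.6, 4.3, 4.6
No ties — each value takes its position as its rank.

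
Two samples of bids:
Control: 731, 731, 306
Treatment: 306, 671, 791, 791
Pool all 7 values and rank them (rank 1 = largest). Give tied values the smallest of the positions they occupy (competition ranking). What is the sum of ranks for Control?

Sorted (descending): 791, 791, 731, 731, 671, 306, 306
The 2 values of 791 occupy positions 1–2 → each gets rank 1.
The 2 values of 731 occupy positions 3–4 → each gets rank 3.
The 2 values of 306 occupy positions 6–7 → each gets rank 6.
Control values → pooled ranks: 731→3, 731→3, 306→6
Rank sum = 3 + 3 + 6 = 12

12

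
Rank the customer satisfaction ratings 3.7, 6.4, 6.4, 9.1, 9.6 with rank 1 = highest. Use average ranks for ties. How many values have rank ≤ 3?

Sorted (descending): 9.6, 9.1, 6.4, 6.4, 3.7
The 2 values of 6.4 occupy positions 3–4 → average rank (3+4)/2 = 3.5.
Ranks ≤ 3: {1, 2} → 2 values.

2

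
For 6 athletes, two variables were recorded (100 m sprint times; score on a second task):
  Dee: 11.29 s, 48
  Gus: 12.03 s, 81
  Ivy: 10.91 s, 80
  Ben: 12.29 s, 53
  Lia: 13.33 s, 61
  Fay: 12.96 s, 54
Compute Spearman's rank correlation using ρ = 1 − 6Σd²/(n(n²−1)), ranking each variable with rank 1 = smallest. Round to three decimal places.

Ranks of variable 1: 2, 3, 1, 4, 6, 5
Ranks of variable 2: 1, 6, 5, 2, 4, 3
d = r₁ − r₂: 1, -3, -4, 2, 2, 2
d²: 1, 9, 16, 4, 4, 4; Σd² = 38
ρ = 1 − 6·38/(6·35) = 1 − 228/210 = -0.086

-0.086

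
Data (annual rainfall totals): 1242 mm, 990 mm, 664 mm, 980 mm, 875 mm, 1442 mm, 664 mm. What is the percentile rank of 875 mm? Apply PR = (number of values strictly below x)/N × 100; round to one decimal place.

28.6

N = 7.
Strictly below 875: 2. Equal to 875: 1.
PR = 2/7 × 100 = 28.6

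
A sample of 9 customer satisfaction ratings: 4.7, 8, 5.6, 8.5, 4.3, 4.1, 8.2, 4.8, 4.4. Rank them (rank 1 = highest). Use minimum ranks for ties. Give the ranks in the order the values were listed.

6, 3, 4, 1, 8, 9, 2, 5, 7

Sorted (descending): 8.5, 8.2, 8, 5.6, 4.8, 4.7, 4.4, 4.3, 4.1
No ties — each value takes its position as its rank.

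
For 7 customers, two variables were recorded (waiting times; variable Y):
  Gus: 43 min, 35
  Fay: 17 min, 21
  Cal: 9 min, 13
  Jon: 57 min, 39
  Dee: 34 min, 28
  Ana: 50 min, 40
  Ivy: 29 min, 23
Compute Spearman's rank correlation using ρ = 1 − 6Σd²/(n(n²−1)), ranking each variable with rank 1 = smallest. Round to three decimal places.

Ranks of variable 1: 5, 2, 1, 7, 4, 6, 3
Ranks of variable 2: 5, 2, 1, 6, 4, 7, 3
d = r₁ − r₂: 0, 0, 0, 1, 0, -1, 0
d²: 0, 0, 0, 1, 0, 1, 0; Σd² = 2
ρ = 1 − 6·2/(7·48) = 1 − 12/336 = 0.964

0.964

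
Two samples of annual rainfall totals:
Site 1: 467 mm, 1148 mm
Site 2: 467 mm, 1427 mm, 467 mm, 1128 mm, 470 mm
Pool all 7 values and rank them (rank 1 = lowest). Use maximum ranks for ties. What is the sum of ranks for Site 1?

9

Sorted (ascending): 467, 467, 467, 470, 1128, 1148, 1427
The 3 values of 467 occupy positions 1–3 → each gets rank 3.
Site 1 values → pooled ranks: 467→3, 1148→6
Rank sum = 3 + 6 = 9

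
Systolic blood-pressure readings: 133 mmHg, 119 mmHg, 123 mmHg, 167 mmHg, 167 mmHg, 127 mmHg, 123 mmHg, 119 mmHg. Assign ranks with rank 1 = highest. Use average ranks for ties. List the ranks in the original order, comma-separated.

3, 7.5, 5.5, 1.5, 1.5, 4, 5.5, 7.5

Sorted (descending): 167, 167, 133, 127, 123, 123, 119, 119
The 2 values of 167 occupy positions 1–2 → average rank (1+2)/2 = 1.5.
The 2 values of 123 occupy positions 5–6 → average rank (5+6)/2 = 5.5.
The 2 values of 119 occupy positions 7–8 → average rank (7+8)/2 = 7.5.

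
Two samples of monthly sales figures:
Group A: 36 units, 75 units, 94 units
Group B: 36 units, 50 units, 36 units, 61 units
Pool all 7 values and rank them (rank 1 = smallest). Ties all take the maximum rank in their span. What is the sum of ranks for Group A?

16

Sorted (ascending): 36, 36, 36, 50, 61, 75, 94
The 3 values of 36 occupy positions 1–3 → each gets rank 3.
Group A values → pooled ranks: 36→3, 75→6, 94→7
Rank sum = 3 + 6 + 7 = 16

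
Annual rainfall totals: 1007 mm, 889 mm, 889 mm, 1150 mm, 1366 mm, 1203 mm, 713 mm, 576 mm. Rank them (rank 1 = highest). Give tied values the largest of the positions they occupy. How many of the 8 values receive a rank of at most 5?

Sorted (descending): 1366, 1203, 1150, 1007, 889, 889, 713, 576
The 2 values of 889 occupy positions 5–6 → each gets rank 6.
Ranks ≤ 5: {1, 2, 3, 4} → 4 values.

4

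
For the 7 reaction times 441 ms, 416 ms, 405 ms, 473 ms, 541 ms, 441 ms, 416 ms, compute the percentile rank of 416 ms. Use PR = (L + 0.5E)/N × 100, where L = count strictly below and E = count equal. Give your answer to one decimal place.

N = 7.
Strictly below 416: 1. Equal to 416: 2.
PR = (1 + 0.5·2)/7 × 100 = 28.6

28.6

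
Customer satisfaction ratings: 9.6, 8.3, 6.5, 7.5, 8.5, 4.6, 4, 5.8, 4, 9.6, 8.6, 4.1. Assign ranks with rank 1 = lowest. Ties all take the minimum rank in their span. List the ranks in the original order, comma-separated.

11, 8, 6, 7, 9, 4, 1, 5, 1, 11, 10, 3

Sorted (ascending): 4, 4, 4.1, 4.6, 5.8, 6.5, 7.5, 8.3, 8.5, 8.6, 9.6, 9.6
The 2 values of 4 occupy positions 1–2 → each gets rank 1.
The 2 values of 9.6 occupy positions 11–12 → each gets rank 11.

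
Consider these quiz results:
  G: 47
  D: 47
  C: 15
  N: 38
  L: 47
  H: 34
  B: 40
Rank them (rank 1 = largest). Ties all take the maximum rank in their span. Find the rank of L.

3

Sorted (descending): 47, 47, 47, 40, 38, 34, 15
The 3 values of 47 occupy positions 1–3 → each gets rank 3.
L has value 47 → rank 3.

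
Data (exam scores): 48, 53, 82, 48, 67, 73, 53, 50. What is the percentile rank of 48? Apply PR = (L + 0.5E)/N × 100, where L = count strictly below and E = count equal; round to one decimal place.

N = 8.
Strictly below 48: 0. Equal to 48: 2.
PR = (0 + 0.5·2)/8 × 100 = 12.5

12.5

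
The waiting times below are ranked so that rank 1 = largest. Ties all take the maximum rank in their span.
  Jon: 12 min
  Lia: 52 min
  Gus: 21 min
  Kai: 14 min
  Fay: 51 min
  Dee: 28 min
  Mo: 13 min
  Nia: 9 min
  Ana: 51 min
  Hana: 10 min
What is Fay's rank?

3

Sorted (descending): 52, 51, 51, 28, 21, 14, 13, 12, 10, 9
The 2 values of 51 occupy positions 2–3 → each gets rank 3.
Fay has value 51 min → rank 3.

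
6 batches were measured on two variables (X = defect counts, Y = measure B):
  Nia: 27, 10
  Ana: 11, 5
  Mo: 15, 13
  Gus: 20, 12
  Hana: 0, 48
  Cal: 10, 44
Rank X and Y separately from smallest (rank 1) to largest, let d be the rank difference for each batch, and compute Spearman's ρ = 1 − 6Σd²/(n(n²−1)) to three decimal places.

Ranks of variable 1: 6, 3, 4, 5, 1, 2
Ranks of variable 2: 2, 1, 4, 3, 6, 5
d = r₁ − r₂: 4, 2, 0, 2, -5, -3
d²: 16, 4, 0, 4, 25, 9; Σd² = 58
ρ = 1 − 6·58/(6·35) = 1 − 348/210 = -0.657

-0.657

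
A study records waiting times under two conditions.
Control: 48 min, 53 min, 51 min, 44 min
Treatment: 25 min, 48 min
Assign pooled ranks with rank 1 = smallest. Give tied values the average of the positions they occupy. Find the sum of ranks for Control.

Sorted (ascending): 25, 44, 48, 48, 51, 53
The 2 values of 48 occupy positions 3–4 → average rank (3+4)/2 = 3.5.
Control values → pooled ranks: 48→3.5, 53→6, 51→5, 44→2
Rank sum = 3.5 + 6 + 5 + 2 = 16.5

16.5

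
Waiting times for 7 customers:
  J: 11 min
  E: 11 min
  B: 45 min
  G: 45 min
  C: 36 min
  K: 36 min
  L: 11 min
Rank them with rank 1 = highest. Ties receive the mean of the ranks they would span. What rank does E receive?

6

Sorted (descending): 45, 45, 36, 36, 11, 11, 11
The 2 values of 45 occupy positions 1–2 → average rank (1+2)/2 = 1.5.
The 2 values of 36 occupy positions 3–4 → average rank (3+4)/2 = 3.5.
The 3 values of 11 occupy positions 5–7 → average rank 6.
E has value 11 min → rank 6.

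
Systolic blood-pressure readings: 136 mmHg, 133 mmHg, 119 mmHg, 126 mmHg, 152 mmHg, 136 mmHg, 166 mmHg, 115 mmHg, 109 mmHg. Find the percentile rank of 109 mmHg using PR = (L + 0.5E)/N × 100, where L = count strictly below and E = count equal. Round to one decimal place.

N = 9.
Strictly below 109: 0. Equal to 109: 1.
PR = (0 + 0.5·1)/9 × 100 = 5.6

5.6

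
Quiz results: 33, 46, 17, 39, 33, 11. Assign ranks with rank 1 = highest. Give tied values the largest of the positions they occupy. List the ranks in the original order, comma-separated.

4, 1, 5, 2, 4, 6

Sorted (descending): 46, 39, 33, 33, 17, 11
The 2 values of 33 occupy positions 3–4 → each gets rank 4.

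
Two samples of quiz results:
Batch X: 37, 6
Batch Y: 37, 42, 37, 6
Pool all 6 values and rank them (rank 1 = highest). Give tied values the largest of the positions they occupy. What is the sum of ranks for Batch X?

Sorted (descending): 42, 37, 37, 37, 6, 6
The 3 values of 37 occupy positions 2–4 → each gets rank 4.
The 2 values of 6 occupy positions 5–6 → each gets rank 6.
Batch X values → pooled ranks: 37→4, 6→6
Rank sum = 4 + 6 = 10

10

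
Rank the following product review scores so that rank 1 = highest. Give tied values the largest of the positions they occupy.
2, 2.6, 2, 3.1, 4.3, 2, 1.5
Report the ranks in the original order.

6, 3, 6, 2, 1, 6, 7

Sorted (descending): 4.3, 3.1, 2.6, 2, 2, 2, 1.5
The 3 values of 2 occupy positions 4–6 → each gets rank 6.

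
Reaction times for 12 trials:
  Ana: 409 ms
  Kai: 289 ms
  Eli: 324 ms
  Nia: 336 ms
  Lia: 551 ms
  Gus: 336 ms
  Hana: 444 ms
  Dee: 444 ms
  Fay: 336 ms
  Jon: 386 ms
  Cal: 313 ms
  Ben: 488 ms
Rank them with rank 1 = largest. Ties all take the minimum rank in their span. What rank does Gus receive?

Sorted (descending): 551, 488, 444, 444, 409, 386, 336, 336, 336, 324, 313, 289
The 2 values of 444 occupy positions 3–4 → each gets rank 3.
The 3 values of 336 occupy positions 7–9 → each gets rank 7.
Gus has value 336 ms → rank 7.

7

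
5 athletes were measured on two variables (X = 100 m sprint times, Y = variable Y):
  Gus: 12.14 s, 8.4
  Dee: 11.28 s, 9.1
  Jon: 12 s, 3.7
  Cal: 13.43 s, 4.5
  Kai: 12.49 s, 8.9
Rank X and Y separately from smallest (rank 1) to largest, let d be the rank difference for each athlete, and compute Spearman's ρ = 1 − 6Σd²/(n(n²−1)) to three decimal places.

Ranks of variable 1: 3, 1, 2, 5, 4
Ranks of variable 2: 3, 5, 1, 2, 4
d = r₁ − r₂: 0, -4, 1, 3, 0
d²: 0, 16, 1, 9, 0; Σd² = 26
ρ = 1 − 6·26/(5·24) = 1 − 156/120 = -0.300

-0.300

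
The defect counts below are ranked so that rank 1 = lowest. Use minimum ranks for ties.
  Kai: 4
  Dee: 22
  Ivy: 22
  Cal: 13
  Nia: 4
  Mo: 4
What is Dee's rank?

5

Sorted (ascending): 4, 4, 4, 13, 22, 22
The 3 values of 4 occupy positions 1–3 → each gets rank 1.
The 2 values of 22 occupy positions 5–6 → each gets rank 5.
Dee has value 22 → rank 5.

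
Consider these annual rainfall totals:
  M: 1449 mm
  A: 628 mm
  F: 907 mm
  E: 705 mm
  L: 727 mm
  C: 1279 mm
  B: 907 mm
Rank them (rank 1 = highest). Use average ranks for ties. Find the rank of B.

3.5

Sorted (descending): 1449, 1279, 907, 907, 727, 705, 628
The 2 values of 907 occupy positions 3–4 → average rank (3+4)/2 = 3.5.
B has value 907 mm → rank 3.5.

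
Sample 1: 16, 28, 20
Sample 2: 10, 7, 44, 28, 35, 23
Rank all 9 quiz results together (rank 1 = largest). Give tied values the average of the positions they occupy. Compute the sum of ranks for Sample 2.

28.5

Sorted (descending): 44, 35, 28, 28, 23, 20, 16, 10, 7
The 2 values of 28 occupy positions 3–4 → average rank (3+4)/2 = 3.5.
Sample 2 values → pooled ranks: 10→8, 7→9, 44→1, 28→3.5, 35→2, 23→5
Rank sum = 8 + 9 + 1 + 3.5 + 2 + 5 = 28.5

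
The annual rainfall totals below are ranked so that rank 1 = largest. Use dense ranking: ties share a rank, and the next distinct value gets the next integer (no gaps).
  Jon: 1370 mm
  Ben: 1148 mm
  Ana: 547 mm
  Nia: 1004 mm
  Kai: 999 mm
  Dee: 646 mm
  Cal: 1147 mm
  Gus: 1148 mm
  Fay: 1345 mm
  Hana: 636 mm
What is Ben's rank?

Sorted (descending): 1370, 1345, 1148, 1148, 1147, 1004, 999, 646, 636, 547
The 2 values of 1148 share dense rank 3.
Remaining distinct values take the next consecutive integers.
Ben has value 1148 mm → rank 3.

3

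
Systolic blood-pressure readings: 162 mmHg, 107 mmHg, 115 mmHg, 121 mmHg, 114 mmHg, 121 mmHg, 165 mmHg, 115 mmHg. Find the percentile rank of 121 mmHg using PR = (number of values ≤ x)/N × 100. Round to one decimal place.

75.0

N = 8.
Strictly below 121: 4. Equal to 121: 2.
PR = 6/8 × 100 = 75.0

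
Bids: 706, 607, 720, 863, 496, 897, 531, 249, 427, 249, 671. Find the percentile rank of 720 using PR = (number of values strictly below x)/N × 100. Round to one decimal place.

N = 11.
Strictly below 720: 8. Equal to 720: 1.
PR = 8/11 × 100 = 72.7

72.7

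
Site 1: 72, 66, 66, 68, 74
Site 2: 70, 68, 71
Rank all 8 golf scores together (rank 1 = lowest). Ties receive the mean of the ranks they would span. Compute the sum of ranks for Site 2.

14.5

Sorted (ascending): 66, 66, 68, 68, 70, 71, 72, 74
The 2 values of 66 occupy positions 1–2 → average rank (1+2)/2 = 1.5.
The 2 values of 68 occupy positions 3–4 → average rank (3+4)/2 = 3.5.
Site 2 values → pooled ranks: 70→5, 68→3.5, 71→6
Rank sum = 5 + 3.5 + 6 = 14.5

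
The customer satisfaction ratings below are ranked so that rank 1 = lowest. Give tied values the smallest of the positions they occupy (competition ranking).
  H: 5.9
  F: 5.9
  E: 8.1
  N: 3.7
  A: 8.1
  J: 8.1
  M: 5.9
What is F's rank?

Sorted (ascending): 3.7, 5.9, 5.9, 5.9, 8.1, 8.1, 8.1
The 3 values of 5.9 occupy positions 2–4 → each gets rank 2.
The 3 values of 8.1 occupy positions 5–7 → each gets rank 5.
F has value 5.9 → rank 2.

2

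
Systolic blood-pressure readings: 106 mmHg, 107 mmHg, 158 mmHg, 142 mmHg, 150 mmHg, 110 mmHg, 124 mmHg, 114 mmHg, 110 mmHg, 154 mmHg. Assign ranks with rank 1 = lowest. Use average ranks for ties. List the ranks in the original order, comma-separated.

Sorted (ascending): 106, 107, 110, 110, 114, 124, 142, 150, 154, 158
The 2 values of 110 occupy positions 3–4 → average rank (3+4)/2 = 3.5.

1, 2, 10, 7, 8, 3.5, 6, 5, 3.5, 9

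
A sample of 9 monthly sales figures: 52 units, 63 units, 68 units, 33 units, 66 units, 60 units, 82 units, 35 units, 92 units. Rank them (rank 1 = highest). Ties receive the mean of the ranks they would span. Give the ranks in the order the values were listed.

Sorted (descending): 92, 82, 68, 66, 63, 60, 52, 35, 33
No ties — each value takes its position as its rank.

7, 5, 3, 9, 4, 6, 2, 8, 1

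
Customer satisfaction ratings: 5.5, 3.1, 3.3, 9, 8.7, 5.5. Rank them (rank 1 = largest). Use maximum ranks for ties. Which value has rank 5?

Sorted (descending): 9, 8.7, 5.5, 5.5, 3.3, 3.1
The 2 values of 5.5 occupy positions 3–4 → each gets rank 4.
Rank 5 → value 3.3.

3.3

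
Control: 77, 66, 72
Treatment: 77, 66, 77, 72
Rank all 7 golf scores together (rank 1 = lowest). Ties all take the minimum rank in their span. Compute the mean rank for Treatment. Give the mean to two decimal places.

3.50

Sorted (ascending): 66, 66, 72, 72, 77, 77, 77
The 2 values of 66 occupy positions 1–2 → each gets rank 1.
The 2 values of 72 occupy positions 3–4 → each gets rank 3.
The 3 values of 77 occupy positions 5–7 → each gets rank 5.
Treatment values → pooled ranks: 77→5, 66→1, 77→5, 72→3
Mean rank = (5 + 1 + 5 + 3) / 4 = 3.50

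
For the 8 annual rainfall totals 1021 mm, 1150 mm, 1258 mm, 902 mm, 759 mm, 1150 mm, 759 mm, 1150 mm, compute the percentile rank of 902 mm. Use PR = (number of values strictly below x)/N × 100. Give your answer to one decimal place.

N = 8.
Strictly below 902: 2. Equal to 902: 1.
PR = 2/8 × 100 = 25.0

25.0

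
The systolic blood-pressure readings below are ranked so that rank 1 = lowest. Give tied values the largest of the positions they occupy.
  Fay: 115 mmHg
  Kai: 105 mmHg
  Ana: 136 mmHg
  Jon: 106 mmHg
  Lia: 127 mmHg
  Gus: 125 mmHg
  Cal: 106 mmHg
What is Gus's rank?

5

Sorted (ascending): 105, 106, 106, 115, 125, 127, 136
The 2 values of 106 occupy positions 2–3 → each gets rank 3.
Gus has value 125 mmHg → rank 5.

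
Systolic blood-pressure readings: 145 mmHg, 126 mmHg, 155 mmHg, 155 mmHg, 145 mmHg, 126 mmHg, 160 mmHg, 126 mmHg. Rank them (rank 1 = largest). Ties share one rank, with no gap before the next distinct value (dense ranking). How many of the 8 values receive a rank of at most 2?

Sorted (descending): 160, 155, 155, 145, 145, 126, 126, 126
The 2 values of 155 share dense rank 2.
The 2 values of 145 share dense rank 3.
The 3 values of 126 share dense rank 4.
Remaining distinct values take the next consecutive integers.
Ranks ≤ 2: {1, 2, 2} → 3 values.

3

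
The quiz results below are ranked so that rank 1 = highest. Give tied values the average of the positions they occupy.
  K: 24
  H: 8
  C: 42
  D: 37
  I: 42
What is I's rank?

Sorted (descending): 42, 42, 37, 24, 8
The 2 values of 42 occupy positions 1–2 → average rank (1+2)/2 = 1.5.
I has value 42 → rank 1.5.

1.5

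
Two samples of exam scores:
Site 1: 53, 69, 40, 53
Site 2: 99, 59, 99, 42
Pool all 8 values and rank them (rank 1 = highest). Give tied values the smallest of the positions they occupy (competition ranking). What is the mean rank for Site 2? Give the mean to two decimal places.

Sorted (descending): 99, 99, 69, 59, 53, 53, 42, 40
The 2 values of 99 occupy positions 1–2 → each gets rank 1.
The 2 values of 53 occupy positions 5–6 → each gets rank 5.
Site 2 values → pooled ranks: 99→1, 59→4, 99→1, 42→7
Mean rank = (1 + 4 + 1 + 7) / 4 = 3.25

3.25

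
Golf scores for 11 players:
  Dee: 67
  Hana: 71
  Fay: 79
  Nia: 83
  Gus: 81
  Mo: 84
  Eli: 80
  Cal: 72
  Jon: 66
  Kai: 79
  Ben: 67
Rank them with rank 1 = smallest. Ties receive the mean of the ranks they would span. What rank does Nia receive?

Sorted (ascending): 66, 67, 67, 71, 72, 79, 79, 80, 81, 83, 84
The 2 values of 67 occupy positions 2–3 → average rank (2+3)/2 = 2.5.
The 2 values of 79 occupy positions 6–7 → average rank (6+7)/2 = 6.5.
Nia has value 83 → rank 10.

10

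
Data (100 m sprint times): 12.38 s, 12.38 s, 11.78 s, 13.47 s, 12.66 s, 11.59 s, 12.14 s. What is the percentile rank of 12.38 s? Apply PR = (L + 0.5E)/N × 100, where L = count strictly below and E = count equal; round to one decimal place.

N = 7.
Strictly below 12.38: 3. Equal to 12.38: 2.
PR = (3 + 0.5·2)/7 × 100 = 57.1

57.1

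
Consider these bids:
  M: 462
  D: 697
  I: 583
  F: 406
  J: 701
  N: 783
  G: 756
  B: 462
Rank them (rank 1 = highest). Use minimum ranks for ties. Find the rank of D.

4

Sorted (descending): 783, 756, 701, 697, 583, 462, 462, 406
The 2 values of 462 occupy positions 6–7 → each gets rank 6.
D has value 697 → rank 4.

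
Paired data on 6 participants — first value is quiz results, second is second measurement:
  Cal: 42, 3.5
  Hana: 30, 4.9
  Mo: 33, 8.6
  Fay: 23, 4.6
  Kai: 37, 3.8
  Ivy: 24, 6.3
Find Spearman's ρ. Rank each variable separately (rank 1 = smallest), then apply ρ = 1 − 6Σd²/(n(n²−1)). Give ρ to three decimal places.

Ranks of variable 1: 6, 3, 4, 1, 5, 2
Ranks of variable 2: 1, 4, 6, 3, 2, 5
d = r₁ − r₂: 5, -1, -2, -2, 3, -3
d²: 25, 1, 4, 4, 9, 9; Σd² = 52
ρ = 1 − 6·52/(6·35) = 1 − 312/210 = -0.486

-0.486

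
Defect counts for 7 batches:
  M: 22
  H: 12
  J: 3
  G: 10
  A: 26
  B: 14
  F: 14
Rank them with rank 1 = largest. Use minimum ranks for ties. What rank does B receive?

Sorted (descending): 26, 22, 14, 14, 12, 10, 3
The 2 values of 14 occupy positions 3–4 → each gets rank 3.
B has value 14 → rank 3.

3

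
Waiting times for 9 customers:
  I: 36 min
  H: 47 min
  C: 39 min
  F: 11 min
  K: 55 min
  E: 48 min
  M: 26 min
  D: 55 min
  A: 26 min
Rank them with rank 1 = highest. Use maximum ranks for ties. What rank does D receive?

Sorted (descending): 55, 55, 48, 47, 39, 36, 26, 26, 11
The 2 values of 55 occupy positions 1–2 → each gets rank 2.
The 2 values of 26 occupy positions 7–8 → each gets rank 8.
D has value 55 min → rank 2.

2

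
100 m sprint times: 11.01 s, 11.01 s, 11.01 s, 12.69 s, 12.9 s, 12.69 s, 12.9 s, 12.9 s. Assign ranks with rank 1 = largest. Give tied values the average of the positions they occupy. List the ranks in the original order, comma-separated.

7, 7, 7, 4.5, 2, 4.5, 2, 2

Sorted (descending): 12.9, 12.9, 12.9, 12.69, 12.69, 11.01, 11.01, 11.01
The 3 values of 12.9 occupy positions 1–3 → average rank 2.
The 2 values of 12.69 occupy positions 4–5 → average rank (4+5)/2 = 4.5.
The 3 values of 11.01 occupy positions 6–8 → average rank 7.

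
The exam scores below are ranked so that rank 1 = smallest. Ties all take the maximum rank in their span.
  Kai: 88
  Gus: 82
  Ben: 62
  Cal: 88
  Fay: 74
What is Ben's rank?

Sorted (ascending): 62, 74, 82, 88, 88
The 2 values of 88 occupy positions 4–5 → each gets rank 5.
Ben has value 62 → rank 1.

1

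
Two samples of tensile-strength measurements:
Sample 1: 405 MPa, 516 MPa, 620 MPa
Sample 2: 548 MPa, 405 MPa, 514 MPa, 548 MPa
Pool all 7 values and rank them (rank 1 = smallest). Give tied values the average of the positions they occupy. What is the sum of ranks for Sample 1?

Sorted (ascending): 405, 405, 514, 516, 548, 548, 620
The 2 values of 405 occupy positions 1–2 → average rank (1+2)/2 = 1.5.
The 2 values of 548 occupy positions 5–6 → average rank (5+6)/2 = 5.5.
Sample 1 values → pooled ranks: 405→1.5, 516→4, 620→7
Rank sum = 1.5 + 4 + 7 = 12.5

12.5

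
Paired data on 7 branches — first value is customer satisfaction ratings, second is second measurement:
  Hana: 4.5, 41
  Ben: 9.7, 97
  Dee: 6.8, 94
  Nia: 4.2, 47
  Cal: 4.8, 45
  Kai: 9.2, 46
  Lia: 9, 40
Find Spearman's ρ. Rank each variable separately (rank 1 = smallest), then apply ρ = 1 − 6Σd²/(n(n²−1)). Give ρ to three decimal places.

Ranks of variable 1: 2, 7, 4, 1, 3, 6, 5
Ranks of variable 2: 2, 7, 6, 5, 3, 4, 1
d = r₁ − r₂: 0, 0, -2, -4, 0, 2, 4
d²: 0, 0, 4, 16, 0, 4, 16; Σd² = 40
ρ = 1 − 6·40/(7·48) = 1 − 240/336 = 0.286

0.286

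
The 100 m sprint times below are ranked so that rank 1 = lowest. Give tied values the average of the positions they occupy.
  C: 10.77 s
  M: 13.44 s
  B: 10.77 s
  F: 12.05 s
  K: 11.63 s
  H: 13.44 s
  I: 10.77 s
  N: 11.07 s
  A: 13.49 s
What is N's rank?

4

Sorted (ascending): 10.77, 10.77, 10.77, 11.07, 11.63, 12.05, 13.44, 13.44, 13.49
The 3 values of 10.77 occupy positions 1–3 → average rank 2.
The 2 values of 13.44 occupy positions 7–8 → average rank (7+8)/2 = 7.5.
N has value 11.07 s → rank 4.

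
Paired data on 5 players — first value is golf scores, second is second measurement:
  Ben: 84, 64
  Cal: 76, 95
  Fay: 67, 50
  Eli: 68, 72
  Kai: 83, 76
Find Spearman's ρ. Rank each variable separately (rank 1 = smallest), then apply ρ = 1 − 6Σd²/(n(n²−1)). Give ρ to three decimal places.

0.300

Ranks of variable 1: 5, 3, 1, 2, 4
Ranks of variable 2: 2, 5, 1, 3, 4
d = r₁ − r₂: 3, -2, 0, -1, 0
d²: 9, 4, 0, 1, 0; Σd² = 14
ρ = 1 − 6·14/(5·24) = 1 − 84/120 = 0.300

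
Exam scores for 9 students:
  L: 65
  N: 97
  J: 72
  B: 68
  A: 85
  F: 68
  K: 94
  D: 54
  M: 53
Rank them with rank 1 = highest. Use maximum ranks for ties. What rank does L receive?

Sorted (descending): 97, 94, 85, 72, 68, 68, 65, 54, 53
The 2 values of 68 occupy positions 5–6 → each gets rank 6.
L has value 65 → rank 7.

7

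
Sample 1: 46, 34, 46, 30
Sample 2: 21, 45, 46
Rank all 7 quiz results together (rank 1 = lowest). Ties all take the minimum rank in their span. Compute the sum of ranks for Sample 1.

15

Sorted (ascending): 21, 30, 34, 45, 46, 46, 46
The 3 values of 46 occupy positions 5–7 → each gets rank 5.
Sample 1 values → pooled ranks: 46→5, 34→3, 46→5, 30→2
Rank sum = 5 + 3 + 5 + 2 = 15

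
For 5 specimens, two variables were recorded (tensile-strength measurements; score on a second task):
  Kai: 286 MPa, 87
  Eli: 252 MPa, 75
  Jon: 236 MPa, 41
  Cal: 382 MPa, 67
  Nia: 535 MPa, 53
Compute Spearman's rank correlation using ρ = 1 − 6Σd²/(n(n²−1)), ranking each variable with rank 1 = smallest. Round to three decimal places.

Ranks of variable 1: 3, 2, 1, 4, 5
Ranks of variable 2: 5, 4, 1, 3, 2
d = r₁ − r₂: -2, -2, 0, 1, 3
d²: 4, 4, 0, 1, 9; Σd² = 18
ρ = 1 − 6·18/(5·24) = 1 − 108/120 = 0.100

0.100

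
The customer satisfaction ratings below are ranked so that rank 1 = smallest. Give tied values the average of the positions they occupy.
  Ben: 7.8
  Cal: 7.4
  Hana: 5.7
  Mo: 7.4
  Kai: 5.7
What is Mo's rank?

3.5

Sorted (ascending): 5.7, 5.7, 7.4, 7.4, 7.8
The 2 values of 5.7 occupy positions 1–2 → average rank (1+2)/2 = 1.5.
The 2 values of 7.4 occupy positions 3–4 → average rank (3+4)/2 = 3.5.
Mo has value 7.4 → rank 3.5.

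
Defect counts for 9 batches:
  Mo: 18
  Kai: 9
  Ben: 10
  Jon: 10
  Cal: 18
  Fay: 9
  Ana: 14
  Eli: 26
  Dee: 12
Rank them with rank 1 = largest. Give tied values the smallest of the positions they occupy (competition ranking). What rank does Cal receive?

2

Sorted (descending): 26, 18, 18, 14, 12, 10, 10, 9, 9
The 2 values of 18 occupy positions 2–3 → each gets rank 2.
The 2 values of 10 occupy positions 6–7 → each gets rank 6.
The 2 values of 9 occupy positions 8–9 → each gets rank 8.
Cal has value 18 → rank 2.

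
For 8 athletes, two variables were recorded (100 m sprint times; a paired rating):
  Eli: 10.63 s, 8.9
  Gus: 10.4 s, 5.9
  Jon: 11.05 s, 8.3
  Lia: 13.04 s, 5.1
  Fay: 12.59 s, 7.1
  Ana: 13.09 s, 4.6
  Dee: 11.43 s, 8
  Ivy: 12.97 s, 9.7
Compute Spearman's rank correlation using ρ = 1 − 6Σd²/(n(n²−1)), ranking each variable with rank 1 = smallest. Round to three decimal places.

-0.405

Ranks of variable 1: 2, 1, 3, 7, 5, 8, 4, 6
Ranks of variable 2: 7, 3, 6, 2, 4, 1, 5, 8
d = r₁ − r₂: -5, -2, -3, 5, 1, 7, -1, -2
d²: 25, 4, 9, 25, 1, 49, 1, 4; Σd² = 118
ρ = 1 − 6·118/(8·63) = 1 − 708/504 = -0.405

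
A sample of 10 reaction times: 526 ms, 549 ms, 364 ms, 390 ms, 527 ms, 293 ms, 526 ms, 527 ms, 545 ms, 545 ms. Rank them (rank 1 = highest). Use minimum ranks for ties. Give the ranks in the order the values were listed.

6, 1, 9, 8, 4, 10, 6, 4, 2, 2

Sorted (descending): 549, 545, 545, 527, 527, 526, 526, 390, 364, 293
The 2 values of 545 occupy positions 2–3 → each gets rank 2.
The 2 values of 527 occupy positions 4–5 → each gets rank 4.
The 2 values of 526 occupy positions 6–7 → each gets rank 6.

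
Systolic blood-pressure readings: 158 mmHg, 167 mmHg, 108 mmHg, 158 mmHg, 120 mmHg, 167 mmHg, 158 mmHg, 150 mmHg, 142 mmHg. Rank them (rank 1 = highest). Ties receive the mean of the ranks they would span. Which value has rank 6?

150

Sorted (descending): 167, 167, 158, 158, 158, 150, 142, 120, 108
The 2 values of 167 occupy positions 1–2 → average rank (1+2)/2 = 1.5.
The 3 values of 158 occupy positions 3–5 → average rank 4.
Rank 6 → value 150.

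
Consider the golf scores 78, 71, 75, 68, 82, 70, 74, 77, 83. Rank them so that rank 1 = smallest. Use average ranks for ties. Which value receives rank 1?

Sorted (ascending): 68, 70, 71, 74, 75, 77, 78, 82, 83
No ties — each value takes its position as its rank.
Rank 1 → value 68.

68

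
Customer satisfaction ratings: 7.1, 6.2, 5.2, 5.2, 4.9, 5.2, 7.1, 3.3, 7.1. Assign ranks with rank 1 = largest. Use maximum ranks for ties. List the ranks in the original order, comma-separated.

3, 4, 7, 7, 8, 7, 3, 9, 3

Sorted (descending): 7.1, 7.1, 7.1, 6.2, 5.2, 5.2, 5.2, 4.9, 3.3
The 3 values of 7.1 occupy positions 1–3 → each gets rank 3.
The 3 values of 5.2 occupy positions 5–7 → each gets rank 7.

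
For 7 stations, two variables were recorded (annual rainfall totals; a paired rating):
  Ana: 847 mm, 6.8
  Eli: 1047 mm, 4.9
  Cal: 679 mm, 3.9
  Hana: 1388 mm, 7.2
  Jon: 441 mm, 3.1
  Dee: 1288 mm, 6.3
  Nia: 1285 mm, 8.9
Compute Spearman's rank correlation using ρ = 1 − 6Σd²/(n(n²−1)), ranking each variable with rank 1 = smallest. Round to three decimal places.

0.750

Ranks of variable 1: 3, 4, 2, 7, 1, 6, 5
Ranks of variable 2: 5, 3, 2, 6, 1, 4, 7
d = r₁ − r₂: -2, 1, 0, 1, 0, 2, -2
d²: 4, 1, 0, 1, 0, 4, 4; Σd² = 14
ρ = 1 − 6·14/(7·48) = 1 − 84/336 = 0.750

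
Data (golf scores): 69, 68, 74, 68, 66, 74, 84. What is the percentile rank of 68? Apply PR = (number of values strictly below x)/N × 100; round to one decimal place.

14.3

N = 7.
Strictly below 68: 1. Equal to 68: 2.
PR = 1/7 × 100 = 14.3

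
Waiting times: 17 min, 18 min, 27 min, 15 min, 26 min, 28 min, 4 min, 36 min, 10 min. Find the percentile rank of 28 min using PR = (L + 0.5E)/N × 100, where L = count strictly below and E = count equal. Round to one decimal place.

83.3

N = 9.
Strictly below 28: 7. Equal to 28: 1.
PR = (7 + 0.5·1)/9 × 100 = 83.3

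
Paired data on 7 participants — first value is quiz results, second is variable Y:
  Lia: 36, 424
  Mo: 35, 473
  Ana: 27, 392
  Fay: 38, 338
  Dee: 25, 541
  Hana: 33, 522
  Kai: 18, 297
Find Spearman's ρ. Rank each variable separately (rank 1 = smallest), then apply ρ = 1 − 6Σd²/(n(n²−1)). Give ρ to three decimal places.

-0.036

Ranks of variable 1: 6, 5, 3, 7, 2, 4, 1
Ranks of variable 2: 4, 5, 3, 2, 7, 6, 1
d = r₁ − r₂: 2, 0, 0, 5, -5, -2, 0
d²: 4, 0, 0, 25, 25, 4, 0; Σd² = 58
ρ = 1 − 6·58/(7·48) = 1 − 348/336 = -0.036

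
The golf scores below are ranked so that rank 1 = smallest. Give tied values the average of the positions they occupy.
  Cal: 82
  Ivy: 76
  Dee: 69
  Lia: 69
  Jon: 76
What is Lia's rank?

Sorted (ascending): 69, 69, 76, 76, 82
The 2 values of 69 occupy positions 1–2 → average rank (1+2)/2 = 1.5.
The 2 values of 76 occupy positions 3–4 → average rank (3+4)/2 = 3.5.
Lia has value 69 → rank 1.5.

1.5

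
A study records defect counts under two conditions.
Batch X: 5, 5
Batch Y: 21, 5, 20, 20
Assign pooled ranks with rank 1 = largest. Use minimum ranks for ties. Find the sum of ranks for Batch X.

8

Sorted (descending): 21, 20, 20, 5, 5, 5
The 2 values of 20 occupy positions 2–3 → each gets rank 2.
The 3 values of 5 occupy positions 4–6 → each gets rank 4.
Batch X values → pooled ranks: 5→4, 5→4
Rank sum = 4 + 4 = 8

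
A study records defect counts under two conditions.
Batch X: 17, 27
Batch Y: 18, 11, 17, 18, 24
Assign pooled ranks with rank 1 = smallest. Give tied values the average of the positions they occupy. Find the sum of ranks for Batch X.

Sorted (ascending): 11, 17, 17, 18, 18, 24, 27
The 2 values of 17 occupy positions 2–3 → average rank (2+3)/2 = 2.5.
The 2 values of 18 occupy positions 4–5 → average rank (4+5)/2 = 4.5.
Batch X values → pooled ranks: 17→2.5, 27→7
Rank sum = 2.5 + 7 = 9.5

9.5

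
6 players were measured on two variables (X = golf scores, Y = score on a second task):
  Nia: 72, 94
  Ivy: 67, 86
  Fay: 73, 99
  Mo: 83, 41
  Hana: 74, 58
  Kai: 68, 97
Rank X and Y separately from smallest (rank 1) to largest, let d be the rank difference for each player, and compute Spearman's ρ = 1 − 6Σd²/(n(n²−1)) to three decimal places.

-0.486

Ranks of variable 1: 3, 1, 4, 6, 5, 2
Ranks of variable 2: 4, 3, 6, 1, 2, 5
d = r₁ − r₂: -1, -2, -2, 5, 3, -3
d²: 1, 4, 4, 25, 9, 9; Σd² = 52
ρ = 1 − 6·52/(6·35) = 1 − 312/210 = -0.486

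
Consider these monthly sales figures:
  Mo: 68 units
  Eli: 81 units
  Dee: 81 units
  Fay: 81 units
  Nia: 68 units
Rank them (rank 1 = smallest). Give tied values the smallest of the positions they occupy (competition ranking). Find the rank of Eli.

Sorted (ascending): 68, 68, 81, 81, 81
The 2 values of 68 occupy positions 1–2 → each gets rank 1.
The 3 values of 81 occupy positions 3–5 → each gets rank 3.
Eli has value 81 units → rank 3.

3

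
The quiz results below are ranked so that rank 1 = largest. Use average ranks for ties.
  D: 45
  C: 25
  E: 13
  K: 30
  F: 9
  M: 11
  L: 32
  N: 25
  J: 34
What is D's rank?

1

Sorted (descending): 45, 34, 32, 30, 25, 25, 13, 11, 9
The 2 values of 25 occupy positions 5–6 → average rank (5+6)/2 = 5.5.
D has value 45 → rank 1.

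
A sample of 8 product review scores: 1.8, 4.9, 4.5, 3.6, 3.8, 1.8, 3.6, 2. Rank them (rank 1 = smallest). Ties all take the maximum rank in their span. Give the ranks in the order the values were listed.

Sorted (ascending): 1.8, 1.8, 2, 3.6, 3.6, 3.8, 4.5, 4.9
The 2 values of 1.8 occupy positions 1–2 → each gets rank 2.
The 2 values of 3.6 occupy positions 4–5 → each gets rank 5.

2, 8, 7, 5, 6, 2, 5, 3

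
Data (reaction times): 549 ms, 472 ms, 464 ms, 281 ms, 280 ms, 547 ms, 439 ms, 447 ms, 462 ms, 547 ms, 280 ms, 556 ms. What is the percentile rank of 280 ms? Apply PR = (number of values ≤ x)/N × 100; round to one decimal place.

N = 12.
Strictly below 280: 0. Equal to 280: 2.
PR = 2/12 × 100 = 16.7

16.7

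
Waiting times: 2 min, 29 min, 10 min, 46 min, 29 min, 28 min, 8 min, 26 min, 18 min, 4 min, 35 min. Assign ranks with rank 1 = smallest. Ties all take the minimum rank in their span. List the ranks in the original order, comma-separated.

Sorted (ascending): 2, 4, 8, 10, 18, 26, 28, 29, 29, 35, 46
The 2 values of 29 occupy positions 8–9 → each gets rank 8.

1, 8, 4, 11, 8, 7, 3, 6, 5, 2, 10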